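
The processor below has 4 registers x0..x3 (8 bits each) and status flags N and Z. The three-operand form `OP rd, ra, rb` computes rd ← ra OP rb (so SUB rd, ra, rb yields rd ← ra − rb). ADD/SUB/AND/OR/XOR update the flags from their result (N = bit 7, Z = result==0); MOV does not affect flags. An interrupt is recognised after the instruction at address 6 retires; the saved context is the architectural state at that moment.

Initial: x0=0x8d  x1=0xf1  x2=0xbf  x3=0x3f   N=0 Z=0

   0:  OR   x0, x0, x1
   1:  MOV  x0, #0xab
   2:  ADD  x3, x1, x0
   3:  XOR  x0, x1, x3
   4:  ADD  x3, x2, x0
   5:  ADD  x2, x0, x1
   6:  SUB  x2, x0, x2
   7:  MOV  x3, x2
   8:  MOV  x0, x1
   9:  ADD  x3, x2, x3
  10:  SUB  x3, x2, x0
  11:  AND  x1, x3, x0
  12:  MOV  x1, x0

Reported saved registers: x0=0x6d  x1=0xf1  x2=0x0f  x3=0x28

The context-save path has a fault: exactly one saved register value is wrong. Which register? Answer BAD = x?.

BAD = x3

after  0: x0=0xfd x1=0xf1 x2=0xbf x3=0x3f  N=1 Z=0
after  1: x0=0xab x1=0xf1 x2=0xbf x3=0x3f  N=1 Z=0
after  2: x0=0xab x1=0xf1 x2=0xbf x3=0x9c  N=1 Z=0
after  3: x0=0x6d x1=0xf1 x2=0xbf x3=0x9c  N=0 Z=0
after  4: x0=0x6d x1=0xf1 x2=0xbf x3=0x2c  N=0 Z=0
after  5: x0=0x6d x1=0xf1 x2=0x5e x3=0x2c  N=0 Z=0
after  6: x0=0x6d x1=0xf1 x2=0x0f x3=0x2c  N=0 Z=0
-- IRQ taken; context saved, return-PC = 7 --
mismatch: x3: reported 0x28 vs actual 0x2c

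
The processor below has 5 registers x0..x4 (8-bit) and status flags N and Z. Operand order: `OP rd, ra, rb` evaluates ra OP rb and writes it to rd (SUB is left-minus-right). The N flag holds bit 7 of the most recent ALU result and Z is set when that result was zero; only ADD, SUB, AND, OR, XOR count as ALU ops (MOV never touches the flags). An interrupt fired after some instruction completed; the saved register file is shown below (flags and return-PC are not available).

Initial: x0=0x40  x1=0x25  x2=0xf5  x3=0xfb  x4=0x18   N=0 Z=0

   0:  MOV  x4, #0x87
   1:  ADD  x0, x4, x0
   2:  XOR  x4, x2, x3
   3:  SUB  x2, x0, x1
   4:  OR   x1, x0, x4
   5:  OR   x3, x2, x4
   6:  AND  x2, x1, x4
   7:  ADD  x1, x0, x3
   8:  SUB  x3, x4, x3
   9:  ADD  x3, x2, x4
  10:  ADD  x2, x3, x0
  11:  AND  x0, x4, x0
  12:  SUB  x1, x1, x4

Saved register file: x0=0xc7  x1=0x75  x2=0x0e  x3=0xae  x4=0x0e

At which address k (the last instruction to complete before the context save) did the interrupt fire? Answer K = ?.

K = 7

after  0: x0=0x40 x1=0x25 x2=0xf5 x3=0xfb x4=0x87  N=0 Z=0
after  1: x0=0xc7 x1=0x25 x2=0xf5 x3=0xfb x4=0x87  N=1 Z=0
after  2: x0=0xc7 x1=0x25 x2=0xf5 x3=0xfb x4=0x0e  N=0 Z=0
after  3: x0=0xc7 x1=0x25 x2=0xa2 x3=0xfb x4=0x0e  N=1 Z=0
after  4: x0=0xc7 x1=0xcf x2=0xa2 x3=0xfb x4=0x0e  N=1 Z=0
after  5: x0=0xc7 x1=0xcf x2=0xa2 x3=0xae x4=0x0e  N=1 Z=0
after  6: x0=0xc7 x1=0xcf x2=0x0e x3=0xae x4=0x0e  N=0 Z=0
after  7: x0=0xc7 x1=0x75 x2=0x0e x3=0xae x4=0x0e  N=0 Z=0
-- IRQ taken; context saved, return-PC = 8 --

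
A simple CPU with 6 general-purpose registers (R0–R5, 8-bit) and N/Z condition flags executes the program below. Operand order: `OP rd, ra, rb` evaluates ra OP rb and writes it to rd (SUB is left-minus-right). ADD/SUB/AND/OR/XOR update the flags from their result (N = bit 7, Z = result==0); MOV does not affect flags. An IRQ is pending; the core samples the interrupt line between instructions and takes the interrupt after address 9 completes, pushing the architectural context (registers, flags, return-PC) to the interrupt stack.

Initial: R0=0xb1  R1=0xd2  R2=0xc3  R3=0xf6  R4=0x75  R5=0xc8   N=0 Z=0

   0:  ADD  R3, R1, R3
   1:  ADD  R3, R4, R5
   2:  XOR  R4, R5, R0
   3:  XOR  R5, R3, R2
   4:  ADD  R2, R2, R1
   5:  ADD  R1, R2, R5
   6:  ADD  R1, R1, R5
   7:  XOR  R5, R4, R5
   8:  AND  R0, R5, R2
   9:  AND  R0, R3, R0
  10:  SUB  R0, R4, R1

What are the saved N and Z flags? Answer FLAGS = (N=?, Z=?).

FLAGS = (N=0, Z=0)

after  0: R0=0xb1 R1=0xd2 R2=0xc3 R3=0xc8 R4=0x75 R5=0xc8  N=1 Z=0
after  1: R0=0xb1 R1=0xd2 R2=0xc3 R3=0x3d R4=0x75 R5=0xc8  N=0 Z=0
after  2: R0=0xb1 R1=0xd2 R2=0xc3 R3=0x3d R4=0x79 R5=0xc8  N=0 Z=0
after  3: R0=0xb1 R1=0xd2 R2=0xc3 R3=0x3d R4=0x79 R5=0xfe  N=1 Z=0
after  4: R0=0xb1 R1=0xd2 R2=0x95 R3=0x3d R4=0x79 R5=0xfe  N=1 Z=0
after  5: R0=0xb1 R1=0x93 R2=0x95 R3=0x3d R4=0x79 R5=0xfe  N=1 Z=0
after  6: R0=0xb1 R1=0x91 R2=0x95 R3=0x3d R4=0x79 R5=0xfe  N=1 Z=0
after  7: R0=0xb1 R1=0x91 R2=0x95 R3=0x3d R4=0x79 R5=0x87  N=1 Z=0
after  8: R0=0x85 R1=0x91 R2=0x95 R3=0x3d R4=0x79 R5=0x87  N=1 Z=0
after  9: R0=0x05 R1=0x91 R2=0x95 R3=0x3d R4=0x79 R5=0x87  N=0 Z=0
-- IRQ taken; context saved, return-PC = 10 --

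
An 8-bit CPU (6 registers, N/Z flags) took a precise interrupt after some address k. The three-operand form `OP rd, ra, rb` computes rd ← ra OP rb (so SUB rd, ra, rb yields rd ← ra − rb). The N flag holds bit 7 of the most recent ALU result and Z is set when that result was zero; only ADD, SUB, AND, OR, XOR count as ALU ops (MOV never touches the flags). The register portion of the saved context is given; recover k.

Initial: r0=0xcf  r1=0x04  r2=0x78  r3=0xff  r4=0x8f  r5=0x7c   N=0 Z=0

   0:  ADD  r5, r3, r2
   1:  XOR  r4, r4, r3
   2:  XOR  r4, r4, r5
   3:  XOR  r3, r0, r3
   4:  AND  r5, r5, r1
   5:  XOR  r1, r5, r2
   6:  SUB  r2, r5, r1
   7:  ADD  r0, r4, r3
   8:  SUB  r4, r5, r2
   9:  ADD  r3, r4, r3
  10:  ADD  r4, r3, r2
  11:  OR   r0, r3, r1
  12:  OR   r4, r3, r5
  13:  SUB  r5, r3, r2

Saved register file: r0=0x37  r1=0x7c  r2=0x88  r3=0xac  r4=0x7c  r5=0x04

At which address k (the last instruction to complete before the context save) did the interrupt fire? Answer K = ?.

after  0: r0=0xcf r1=0x04 r2=0x78 r3=0xff r4=0x8f r5=0x77  N=0 Z=0
after  1: r0=0xcf r1=0x04 r2=0x78 r3=0xff r4=0x70 r5=0x77  N=0 Z=0
after  2: r0=0xcf r1=0x04 r2=0x78 r3=0xff r4=0x07 r5=0x77  N=0 Z=0
after  3: r0=0xcf r1=0x04 r2=0x78 r3=0x30 r4=0x07 r5=0x77  N=0 Z=0
after  4: r0=0xcf r1=0x04 r2=0x78 r3=0x30 r4=0x07 r5=0x04  N=0 Z=0
after  5: r0=0xcf r1=0x7c r2=0x78 r3=0x30 r4=0x07 r5=0x04  N=0 Z=0
after  6: r0=0xcf r1=0x7c r2=0x88 r3=0x30 r4=0x07 r5=0x04  N=1 Z=0
after  7: r0=0x37 r1=0x7c r2=0x88 r3=0x30 r4=0x07 r5=0x04  N=0 Z=0
after  8: r0=0x37 r1=0x7c r2=0x88 r3=0x30 r4=0x7c r5=0x04  N=0 Z=0
after  9: r0=0x37 r1=0x7c r2=0x88 r3=0xac r4=0x7c r5=0x04  N=1 Z=0
-- IRQ taken; context saved, return-PC = 10 --

K = 9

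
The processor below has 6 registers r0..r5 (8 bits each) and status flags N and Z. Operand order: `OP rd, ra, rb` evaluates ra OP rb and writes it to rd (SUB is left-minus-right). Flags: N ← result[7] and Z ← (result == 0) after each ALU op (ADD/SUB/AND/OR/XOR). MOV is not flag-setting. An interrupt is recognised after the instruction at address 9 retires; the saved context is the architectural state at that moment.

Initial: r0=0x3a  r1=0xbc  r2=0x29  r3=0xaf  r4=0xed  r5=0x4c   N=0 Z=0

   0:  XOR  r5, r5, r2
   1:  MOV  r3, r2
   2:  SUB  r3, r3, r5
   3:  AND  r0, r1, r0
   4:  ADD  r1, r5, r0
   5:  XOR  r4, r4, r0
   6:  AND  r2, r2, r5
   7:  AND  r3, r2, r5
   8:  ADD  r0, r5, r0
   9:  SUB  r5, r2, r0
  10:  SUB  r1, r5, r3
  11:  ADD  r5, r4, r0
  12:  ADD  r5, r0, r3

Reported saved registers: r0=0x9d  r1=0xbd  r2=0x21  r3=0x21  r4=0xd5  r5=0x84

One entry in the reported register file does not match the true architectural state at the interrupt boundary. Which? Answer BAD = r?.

after  0: r0=0x3a r1=0xbc r2=0x29 r3=0xaf r4=0xed r5=0x65  N=0 Z=0
after  1: r0=0x3a r1=0xbc r2=0x29 r3=0x29 r4=0xed r5=0x65  N=0 Z=0
after  2: r0=0x3a r1=0xbc r2=0x29 r3=0xc4 r4=0xed r5=0x65  N=1 Z=0
after  3: r0=0x38 r1=0xbc r2=0x29 r3=0xc4 r4=0xed r5=0x65  N=0 Z=0
after  4: r0=0x38 r1=0x9d r2=0x29 r3=0xc4 r4=0xed r5=0x65  N=1 Z=0
after  5: r0=0x38 r1=0x9d r2=0x29 r3=0xc4 r4=0xd5 r5=0x65  N=1 Z=0
after  6: r0=0x38 r1=0x9d r2=0x21 r3=0xc4 r4=0xd5 r5=0x65  N=0 Z=0
after  7: r0=0x38 r1=0x9d r2=0x21 r3=0x21 r4=0xd5 r5=0x65  N=0 Z=0
after  8: r0=0x9d r1=0x9d r2=0x21 r3=0x21 r4=0xd5 r5=0x65  N=1 Z=0
after  9: r0=0x9d r1=0x9d r2=0x21 r3=0x21 r4=0xd5 r5=0x84  N=1 Z=0
-- IRQ taken; context saved, return-PC = 10 --
mismatch: r1: reported 0xbd vs actual 0x9d

BAD = r1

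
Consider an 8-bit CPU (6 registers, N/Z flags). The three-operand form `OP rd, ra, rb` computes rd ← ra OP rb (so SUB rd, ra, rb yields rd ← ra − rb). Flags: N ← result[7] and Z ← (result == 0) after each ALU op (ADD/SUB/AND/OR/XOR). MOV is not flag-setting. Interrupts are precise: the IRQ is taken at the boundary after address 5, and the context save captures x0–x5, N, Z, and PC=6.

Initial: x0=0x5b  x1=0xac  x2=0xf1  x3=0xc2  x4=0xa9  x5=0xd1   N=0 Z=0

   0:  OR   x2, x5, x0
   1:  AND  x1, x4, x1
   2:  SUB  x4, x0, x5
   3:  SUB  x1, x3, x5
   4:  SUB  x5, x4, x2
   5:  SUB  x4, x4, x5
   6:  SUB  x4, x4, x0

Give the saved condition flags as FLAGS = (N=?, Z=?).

after  0: x0=0x5b x1=0xac x2=0xdb x3=0xc2 x4=0xa9 x5=0xd1  N=1 Z=0
after  1: x0=0x5b x1=0xa8 x2=0xdb x3=0xc2 x4=0xa9 x5=0xd1  N=1 Z=0
after  2: x0=0x5b x1=0xa8 x2=0xdb x3=0xc2 x4=0x8a x5=0xd1  N=1 Z=0
after  3: x0=0x5b x1=0xf1 x2=0xdb x3=0xc2 x4=0x8a x5=0xd1  N=1 Z=0
after  4: x0=0x5b x1=0xf1 x2=0xdb x3=0xc2 x4=0x8a x5=0xaf  N=1 Z=0
after  5: x0=0x5b x1=0xf1 x2=0xdb x3=0xc2 x4=0xdb x5=0xaf  N=1 Z=0
-- IRQ taken; context saved, return-PC = 6 --

FLAGS = (N=1, Z=0)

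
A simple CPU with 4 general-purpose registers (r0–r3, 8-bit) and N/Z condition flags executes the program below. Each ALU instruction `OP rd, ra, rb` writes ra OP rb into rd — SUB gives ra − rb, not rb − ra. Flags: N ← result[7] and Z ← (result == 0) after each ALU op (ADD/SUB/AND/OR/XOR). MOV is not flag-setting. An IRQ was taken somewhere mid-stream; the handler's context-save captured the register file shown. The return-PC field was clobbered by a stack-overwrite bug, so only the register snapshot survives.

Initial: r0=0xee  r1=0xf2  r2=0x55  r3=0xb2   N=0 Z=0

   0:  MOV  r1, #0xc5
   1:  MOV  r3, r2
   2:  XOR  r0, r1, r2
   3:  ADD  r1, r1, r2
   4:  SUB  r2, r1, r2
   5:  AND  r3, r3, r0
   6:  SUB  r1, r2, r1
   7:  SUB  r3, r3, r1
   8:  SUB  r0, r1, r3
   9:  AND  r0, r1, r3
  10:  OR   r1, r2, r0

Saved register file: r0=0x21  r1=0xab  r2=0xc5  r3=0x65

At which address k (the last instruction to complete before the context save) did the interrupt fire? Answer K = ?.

K = 9

after  0: r0=0xee r1=0xc5 r2=0x55 r3=0xb2  N=0 Z=0
after  1: r0=0xee r1=0xc5 r2=0x55 r3=0x55  N=0 Z=0
after  2: r0=0x90 r1=0xc5 r2=0x55 r3=0x55  N=1 Z=0
after  3: r0=0x90 r1=0x1a r2=0x55 r3=0x55  N=0 Z=0
after  4: r0=0x90 r1=0x1a r2=0xc5 r3=0x55  N=1 Z=0
after  5: r0=0x90 r1=0x1a r2=0xc5 r3=0x10  N=0 Z=0
after  6: r0=0x90 r1=0xab r2=0xc5 r3=0x10  N=1 Z=0
after  7: r0=0x90 r1=0xab r2=0xc5 r3=0x65  N=0 Z=0
after  8: r0=0x46 r1=0xab r2=0xc5 r3=0x65  N=0 Z=0
after  9: r0=0x21 r1=0xab r2=0xc5 r3=0x65  N=0 Z=0
-- IRQ taken; context saved, return-PC = 10 --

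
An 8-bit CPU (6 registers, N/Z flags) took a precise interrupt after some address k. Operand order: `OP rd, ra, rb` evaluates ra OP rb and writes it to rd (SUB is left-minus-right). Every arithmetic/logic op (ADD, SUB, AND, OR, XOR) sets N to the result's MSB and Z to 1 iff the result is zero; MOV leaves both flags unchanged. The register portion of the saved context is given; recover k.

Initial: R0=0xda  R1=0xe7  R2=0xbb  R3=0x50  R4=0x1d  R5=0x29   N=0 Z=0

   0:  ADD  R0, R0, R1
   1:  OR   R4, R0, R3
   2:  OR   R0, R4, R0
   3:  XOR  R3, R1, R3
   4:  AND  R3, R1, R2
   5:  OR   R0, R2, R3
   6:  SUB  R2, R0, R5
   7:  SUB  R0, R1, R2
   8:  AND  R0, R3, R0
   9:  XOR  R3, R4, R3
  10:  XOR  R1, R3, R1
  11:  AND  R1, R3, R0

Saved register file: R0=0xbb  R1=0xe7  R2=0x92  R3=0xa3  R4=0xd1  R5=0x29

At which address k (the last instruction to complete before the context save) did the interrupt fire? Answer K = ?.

K = 6

after  0: R0=0xc1 R1=0xe7 R2=0xbb R3=0x50 R4=0x1d R5=0x29  N=1 Z=0
after  1: R0=0xc1 R1=0xe7 R2=0xbb R3=0x50 R4=0xd1 R5=0x29  N=1 Z=0
after  2: R0=0xd1 R1=0xe7 R2=0xbb R3=0x50 R4=0xd1 R5=0x29  N=1 Z=0
after  3: R0=0xd1 R1=0xe7 R2=0xbb R3=0xb7 R4=0xd1 R5=0x29  N=1 Z=0
after  4: R0=0xd1 R1=0xe7 R2=0xbb R3=0xa3 R4=0xd1 R5=0x29  N=1 Z=0
after  5: R0=0xbb R1=0xe7 R2=0xbb R3=0xa3 R4=0xd1 R5=0x29  N=1 Z=0
after  6: R0=0xbb R1=0xe7 R2=0x92 R3=0xa3 R4=0xd1 R5=0x29  N=1 Z=0
-- IRQ taken; context saved, return-PC = 7 --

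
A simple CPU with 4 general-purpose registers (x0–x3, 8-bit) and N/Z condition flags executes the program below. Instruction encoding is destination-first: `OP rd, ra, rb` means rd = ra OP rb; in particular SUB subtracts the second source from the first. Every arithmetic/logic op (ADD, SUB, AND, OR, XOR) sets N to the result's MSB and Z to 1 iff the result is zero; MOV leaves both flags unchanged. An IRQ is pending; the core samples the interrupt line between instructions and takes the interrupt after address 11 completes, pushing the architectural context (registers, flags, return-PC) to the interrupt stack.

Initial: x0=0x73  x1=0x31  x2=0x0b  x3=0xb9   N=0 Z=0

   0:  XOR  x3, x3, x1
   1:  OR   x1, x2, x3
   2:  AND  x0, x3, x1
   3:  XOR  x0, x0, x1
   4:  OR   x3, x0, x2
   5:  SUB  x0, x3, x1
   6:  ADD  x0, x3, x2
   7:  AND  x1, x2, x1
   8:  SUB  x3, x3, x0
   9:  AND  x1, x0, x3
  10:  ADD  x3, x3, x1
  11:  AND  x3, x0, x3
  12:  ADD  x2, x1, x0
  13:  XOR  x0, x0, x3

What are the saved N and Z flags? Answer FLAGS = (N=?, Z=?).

after  0: x0=0x73 x1=0x31 x2=0x0b x3=0x88  N=1 Z=0
after  1: x0=0x73 x1=0x8b x2=0x0b x3=0x88  N=1 Z=0
after  2: x0=0x88 x1=0x8b x2=0x0b x3=0x88  N=1 Z=0
after  3: x0=0x03 x1=0x8b x2=0x0b x3=0x88  N=0 Z=0
after  4: x0=0x03 x1=0x8b x2=0x0b x3=0x0b  N=0 Z=0
after  5: x0=0x80 x1=0x8b x2=0x0b x3=0x0b  N=1 Z=0
after  6: x0=0x16 x1=0x8b x2=0x0b x3=0x0b  N=0 Z=0
after  7: x0=0x16 x1=0x0b x2=0x0b x3=0x0b  N=0 Z=0
after  8: x0=0x16 x1=0x0b x2=0x0b x3=0xf5  N=1 Z=0
after  9: x0=0x16 x1=0x14 x2=0x0b x3=0xf5  N=0 Z=0
after 10: x0=0x16 x1=0x14 x2=0x0b x3=0x09  N=0 Z=0
after 11: x0=0x16 x1=0x14 x2=0x0b x3=0x00  N=0 Z=1
-- IRQ taken; context saved, return-PC = 12 --

FLAGS = (N=0, Z=1)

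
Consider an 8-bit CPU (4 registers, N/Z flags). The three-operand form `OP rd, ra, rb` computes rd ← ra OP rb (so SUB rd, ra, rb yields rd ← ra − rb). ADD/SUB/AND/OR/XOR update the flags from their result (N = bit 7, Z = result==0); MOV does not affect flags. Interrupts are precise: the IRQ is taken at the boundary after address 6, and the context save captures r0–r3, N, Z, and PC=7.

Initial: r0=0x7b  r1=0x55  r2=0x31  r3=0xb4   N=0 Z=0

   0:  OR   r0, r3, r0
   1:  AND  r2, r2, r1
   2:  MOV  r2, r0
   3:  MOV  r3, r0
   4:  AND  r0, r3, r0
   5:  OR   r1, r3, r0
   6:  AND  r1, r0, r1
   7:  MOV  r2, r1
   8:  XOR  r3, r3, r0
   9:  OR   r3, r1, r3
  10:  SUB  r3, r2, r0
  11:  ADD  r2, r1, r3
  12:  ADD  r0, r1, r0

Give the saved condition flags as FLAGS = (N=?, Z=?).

FLAGS = (N=1, Z=0)

after  0: r0=0xff r1=0x55 r2=0x31 r3=0xb4  N=1 Z=0
after  1: r0=0xff r1=0x55 r2=0x11 r3=0xb4  N=0 Z=0
after  2: r0=0xff r1=0x55 r2=0xff r3=0xb4  N=0 Z=0
after  3: r0=0xff r1=0x55 r2=0xff r3=0xff  N=0 Z=0
after  4: r0=0xff r1=0x55 r2=0xff r3=0xff  N=1 Z=0
after  5: r0=0xff r1=0xff r2=0xff r3=0xff  N=1 Z=0
after  6: r0=0xff r1=0xff r2=0xff r3=0xff  N=1 Z=0
-- IRQ taken; context saved, return-PC = 7 --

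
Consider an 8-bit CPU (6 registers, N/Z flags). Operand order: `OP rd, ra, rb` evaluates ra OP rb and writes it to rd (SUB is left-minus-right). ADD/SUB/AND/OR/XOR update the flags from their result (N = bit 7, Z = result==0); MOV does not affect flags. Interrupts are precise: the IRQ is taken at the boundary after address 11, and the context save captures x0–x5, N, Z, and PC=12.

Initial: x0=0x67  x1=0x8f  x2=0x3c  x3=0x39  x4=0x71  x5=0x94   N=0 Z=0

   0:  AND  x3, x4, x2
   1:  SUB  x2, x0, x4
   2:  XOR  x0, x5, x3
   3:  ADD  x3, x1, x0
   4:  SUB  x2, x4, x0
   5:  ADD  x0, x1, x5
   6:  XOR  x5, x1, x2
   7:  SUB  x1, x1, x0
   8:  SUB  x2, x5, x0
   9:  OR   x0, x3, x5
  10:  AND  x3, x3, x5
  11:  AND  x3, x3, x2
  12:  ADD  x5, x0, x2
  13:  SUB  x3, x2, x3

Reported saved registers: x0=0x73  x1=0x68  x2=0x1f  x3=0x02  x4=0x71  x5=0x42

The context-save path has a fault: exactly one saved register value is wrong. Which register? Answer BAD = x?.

after  0: x0=0x67 x1=0x8f x2=0x3c x3=0x30 x4=0x71 x5=0x94  N=0 Z=0
after  1: x0=0x67 x1=0x8f x2=0xf6 x3=0x30 x4=0x71 x5=0x94  N=1 Z=0
after  2: x0=0xa4 x1=0x8f x2=0xf6 x3=0x30 x4=0x71 x5=0x94  N=1 Z=0
after  3: x0=0xa4 x1=0x8f x2=0xf6 x3=0x33 x4=0x71 x5=0x94  N=0 Z=0
after  4: x0=0xa4 x1=0x8f x2=0xcd x3=0x33 x4=0x71 x5=0x94  N=1 Z=0
after  5: x0=0x23 x1=0x8f x2=0xcd x3=0x33 x4=0x71 x5=0x94  N=0 Z=0
after  6: x0=0x23 x1=0x8f x2=0xcd x3=0x33 x4=0x71 x5=0x42  N=0 Z=0
after  7: x0=0x23 x1=0x6c x2=0xcd x3=0x33 x4=0x71 x5=0x42  N=0 Z=0
after  8: x0=0x23 x1=0x6c x2=0x1f x3=0x33 x4=0x71 x5=0x42  N=0 Z=0
after  9: x0=0x73 x1=0x6c x2=0x1f x3=0x33 x4=0x71 x5=0x42  N=0 Z=0
after 10: x0=0x73 x1=0x6c x2=0x1f x3=0x02 x4=0x71 x5=0x42  N=0 Z=0
after 11: x0=0x73 x1=0x6c x2=0x1f x3=0x02 x4=0x71 x5=0x42  N=0 Z=0
-- IRQ taken; context saved, return-PC = 12 --
mismatch: x1: reported 0x68 vs actual 0x6c

BAD = x1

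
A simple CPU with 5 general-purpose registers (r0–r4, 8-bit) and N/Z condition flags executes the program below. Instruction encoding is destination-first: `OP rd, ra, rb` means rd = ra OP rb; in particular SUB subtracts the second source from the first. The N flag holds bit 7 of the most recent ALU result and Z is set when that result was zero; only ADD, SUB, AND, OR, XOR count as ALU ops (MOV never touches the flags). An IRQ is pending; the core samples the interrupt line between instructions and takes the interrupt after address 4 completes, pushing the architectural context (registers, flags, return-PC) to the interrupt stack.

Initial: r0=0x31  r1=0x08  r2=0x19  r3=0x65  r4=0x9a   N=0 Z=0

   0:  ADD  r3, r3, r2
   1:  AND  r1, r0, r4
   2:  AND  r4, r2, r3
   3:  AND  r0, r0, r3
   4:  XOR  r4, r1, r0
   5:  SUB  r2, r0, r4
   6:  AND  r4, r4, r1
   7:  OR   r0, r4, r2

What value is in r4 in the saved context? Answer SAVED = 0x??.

SAVED = 0x20

after  0: r0=0x31 r1=0x08 r2=0x19 r3=0x7e r4=0x9a  N=0 Z=0
after  1: r0=0x31 r1=0x10 r2=0x19 r3=0x7e r4=0x9a  N=0 Z=0
after  2: r0=0x31 r1=0x10 r2=0x19 r3=0x7e r4=0x18  N=0 Z=0
after  3: r0=0x30 r1=0x10 r2=0x19 r3=0x7e r4=0x18  N=0 Z=0
after  4: r0=0x30 r1=0x10 r2=0x19 r3=0x7e r4=0x20  N=0 Z=0
-- IRQ taken; context saved, return-PC = 5 --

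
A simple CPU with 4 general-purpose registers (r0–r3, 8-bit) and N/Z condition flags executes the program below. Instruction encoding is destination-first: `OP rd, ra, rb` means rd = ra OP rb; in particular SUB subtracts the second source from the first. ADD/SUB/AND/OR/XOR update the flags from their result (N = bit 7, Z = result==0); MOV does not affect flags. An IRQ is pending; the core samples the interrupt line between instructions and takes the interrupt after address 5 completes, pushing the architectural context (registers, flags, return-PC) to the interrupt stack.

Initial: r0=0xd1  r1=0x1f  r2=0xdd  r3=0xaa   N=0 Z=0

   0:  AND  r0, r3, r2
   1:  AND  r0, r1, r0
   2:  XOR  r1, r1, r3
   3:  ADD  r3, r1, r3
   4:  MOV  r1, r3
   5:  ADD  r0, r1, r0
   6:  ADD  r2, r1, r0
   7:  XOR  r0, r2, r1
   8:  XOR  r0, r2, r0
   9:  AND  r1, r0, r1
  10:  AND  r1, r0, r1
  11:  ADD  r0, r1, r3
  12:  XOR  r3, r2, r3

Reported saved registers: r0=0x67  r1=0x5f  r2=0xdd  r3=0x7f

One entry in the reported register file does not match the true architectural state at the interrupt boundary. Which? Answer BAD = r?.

BAD = r3

after  0: r0=0x88 r1=0x1f r2=0xdd r3=0xaa  N=1 Z=0
after  1: r0=0x08 r1=0x1f r2=0xdd r3=0xaa  N=0 Z=0
after  2: r0=0x08 r1=0xb5 r2=0xdd r3=0xaa  N=1 Z=0
after  3: r0=0x08 r1=0xb5 r2=0xdd r3=0x5f  N=0 Z=0
after  4: r0=0x08 r1=0x5f r2=0xdd r3=0x5f  N=0 Z=0
after  5: r0=0x67 r1=0x5f r2=0xdd r3=0x5f  N=0 Z=0
-- IRQ taken; context saved, return-PC = 6 --
mismatch: r3: reported 0x7f vs actual 0x5f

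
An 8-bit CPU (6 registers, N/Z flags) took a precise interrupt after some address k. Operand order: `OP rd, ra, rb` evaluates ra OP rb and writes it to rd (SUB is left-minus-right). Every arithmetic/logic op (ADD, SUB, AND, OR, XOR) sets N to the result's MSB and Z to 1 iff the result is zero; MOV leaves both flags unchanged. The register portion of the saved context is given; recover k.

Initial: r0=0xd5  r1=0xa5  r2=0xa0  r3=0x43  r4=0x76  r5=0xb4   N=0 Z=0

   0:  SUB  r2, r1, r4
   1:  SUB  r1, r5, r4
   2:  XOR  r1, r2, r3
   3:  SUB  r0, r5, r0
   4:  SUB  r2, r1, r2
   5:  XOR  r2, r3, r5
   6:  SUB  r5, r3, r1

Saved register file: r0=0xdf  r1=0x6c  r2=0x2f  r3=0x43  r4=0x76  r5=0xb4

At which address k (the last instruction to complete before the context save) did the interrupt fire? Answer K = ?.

after  0: r0=0xd5 r1=0xa5 r2=0x2f r3=0x43 r4=0x76 r5=0xb4  N=0 Z=0
after  1: r0=0xd5 r1=0x3e r2=0x2f r3=0x43 r4=0x76 r5=0xb4  N=0 Z=0
after  2: r0=0xd5 r1=0x6c r2=0x2f r3=0x43 r4=0x76 r5=0xb4  N=0 Z=0
after  3: r0=0xdf r1=0x6c r2=0x2f r3=0x43 r4=0x76 r5=0xb4  N=1 Z=0
-- IRQ taken; context saved, return-PC = 4 --

K = 3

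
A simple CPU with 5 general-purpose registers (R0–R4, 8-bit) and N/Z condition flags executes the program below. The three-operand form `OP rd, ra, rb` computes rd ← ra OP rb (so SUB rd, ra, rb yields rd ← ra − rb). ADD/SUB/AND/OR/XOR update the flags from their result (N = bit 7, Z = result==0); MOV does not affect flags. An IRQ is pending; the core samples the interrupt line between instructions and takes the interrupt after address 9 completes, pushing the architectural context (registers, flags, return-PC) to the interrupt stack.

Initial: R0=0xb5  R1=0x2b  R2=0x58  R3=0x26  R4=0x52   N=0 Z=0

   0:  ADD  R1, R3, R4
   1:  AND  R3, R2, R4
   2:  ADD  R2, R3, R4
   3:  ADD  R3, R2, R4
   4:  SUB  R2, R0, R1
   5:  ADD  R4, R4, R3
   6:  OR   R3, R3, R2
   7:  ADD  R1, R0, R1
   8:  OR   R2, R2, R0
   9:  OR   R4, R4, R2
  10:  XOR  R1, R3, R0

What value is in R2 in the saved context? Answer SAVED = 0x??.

after  0: R0=0xb5 R1=0x78 R2=0x58 R3=0x26 R4=0x52  N=0 Z=0
after  1: R0=0xb5 R1=0x78 R2=0x58 R3=0x50 R4=0x52  N=0 Z=0
after  2: R0=0xb5 R1=0x78 R2=0xa2 R3=0x50 R4=0x52  N=1 Z=0
after  3: R0=0xb5 R1=0x78 R2=0xa2 R3=0xf4 R4=0x52  N=1 Z=0
after  4: R0=0xb5 R1=0x78 R2=0x3d R3=0xf4 R4=0x52  N=0 Z=0
after  5: R0=0xb5 R1=0x78 R2=0x3d R3=0xf4 R4=0x46  N=0 Z=0
after  6: R0=0xb5 R1=0x78 R2=0x3d R3=0xfd R4=0x46  N=1 Z=0
after  7: R0=0xb5 R1=0x2d R2=0x3d R3=0xfd R4=0x46  N=0 Z=0
after  8: R0=0xb5 R1=0x2d R2=0xbd R3=0xfd R4=0x46  N=1 Z=0
after  9: R0=0xb5 R1=0x2d R2=0xbd R3=0xfd R4=0xff  N=1 Z=0
-- IRQ taken; context saved, return-PC = 10 --

SAVED = 0xbd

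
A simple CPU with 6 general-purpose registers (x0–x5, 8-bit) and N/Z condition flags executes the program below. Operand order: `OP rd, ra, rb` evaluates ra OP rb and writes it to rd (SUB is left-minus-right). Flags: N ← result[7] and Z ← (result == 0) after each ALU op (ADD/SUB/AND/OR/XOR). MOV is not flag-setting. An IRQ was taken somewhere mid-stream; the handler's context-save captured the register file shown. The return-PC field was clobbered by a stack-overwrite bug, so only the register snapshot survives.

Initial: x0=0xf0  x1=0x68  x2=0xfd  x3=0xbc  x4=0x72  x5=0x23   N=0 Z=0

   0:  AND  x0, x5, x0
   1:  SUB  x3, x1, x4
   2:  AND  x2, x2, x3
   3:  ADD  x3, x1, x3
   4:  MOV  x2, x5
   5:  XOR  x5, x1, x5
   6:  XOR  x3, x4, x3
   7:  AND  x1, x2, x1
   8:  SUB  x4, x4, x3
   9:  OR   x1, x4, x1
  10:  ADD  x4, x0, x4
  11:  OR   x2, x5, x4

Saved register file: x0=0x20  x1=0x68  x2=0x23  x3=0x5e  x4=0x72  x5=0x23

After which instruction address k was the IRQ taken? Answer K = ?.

K = 4

after  0: x0=0x20 x1=0x68 x2=0xfd x3=0xbc x4=0x72 x5=0x23  N=0 Z=0
after  1: x0=0x20 x1=0x68 x2=0xfd x3=0xf6 x4=0x72 x5=0x23  N=1 Z=0
after  2: x0=0x20 x1=0x68 x2=0xf4 x3=0xf6 x4=0x72 x5=0x23  N=1 Z=0
after  3: x0=0x20 x1=0x68 x2=0xf4 x3=0x5e x4=0x72 x5=0x23  N=0 Z=0
after  4: x0=0x20 x1=0x68 x2=0x23 x3=0x5e x4=0x72 x5=0x23  N=0 Z=0
-- IRQ taken; context saved, return-PC = 5 --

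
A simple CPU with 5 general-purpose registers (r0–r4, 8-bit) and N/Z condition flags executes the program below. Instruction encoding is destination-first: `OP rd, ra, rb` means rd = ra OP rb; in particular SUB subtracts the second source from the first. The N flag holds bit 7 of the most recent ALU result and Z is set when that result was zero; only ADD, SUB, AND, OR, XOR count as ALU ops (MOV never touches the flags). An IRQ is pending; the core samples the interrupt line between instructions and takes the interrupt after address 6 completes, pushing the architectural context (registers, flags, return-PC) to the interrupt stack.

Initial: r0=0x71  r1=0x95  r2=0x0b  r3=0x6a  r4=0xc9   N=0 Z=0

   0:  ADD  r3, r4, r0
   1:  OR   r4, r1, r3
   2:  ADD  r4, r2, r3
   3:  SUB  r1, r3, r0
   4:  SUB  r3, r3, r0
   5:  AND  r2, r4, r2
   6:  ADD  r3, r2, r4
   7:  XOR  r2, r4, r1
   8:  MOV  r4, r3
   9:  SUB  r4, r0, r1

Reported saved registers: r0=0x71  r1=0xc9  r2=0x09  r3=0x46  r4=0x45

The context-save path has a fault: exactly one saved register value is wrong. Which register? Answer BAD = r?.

BAD = r2

after  0: r0=0x71 r1=0x95 r2=0x0b r3=0x3a r4=0xc9  N=0 Z=0
after  1: r0=0x71 r1=0x95 r2=0x0b r3=0x3a r4=0xbf  N=1 Z=0
after  2: r0=0x71 r1=0x95 r2=0x0b r3=0x3a r4=0x45  N=0 Z=0
after  3: r0=0x71 r1=0xc9 r2=0x0b r3=0x3a r4=0x45  N=1 Z=0
after  4: r0=0x71 r1=0xc9 r2=0x0b r3=0xc9 r4=0x45  N=1 Z=0
after  5: r0=0x71 r1=0xc9 r2=0x01 r3=0xc9 r4=0x45  N=0 Z=0
after  6: r0=0x71 r1=0xc9 r2=0x01 r3=0x46 r4=0x45  N=0 Z=0
-- IRQ taken; context saved, return-PC = 7 --
mismatch: r2: reported 0x09 vs actual 0x01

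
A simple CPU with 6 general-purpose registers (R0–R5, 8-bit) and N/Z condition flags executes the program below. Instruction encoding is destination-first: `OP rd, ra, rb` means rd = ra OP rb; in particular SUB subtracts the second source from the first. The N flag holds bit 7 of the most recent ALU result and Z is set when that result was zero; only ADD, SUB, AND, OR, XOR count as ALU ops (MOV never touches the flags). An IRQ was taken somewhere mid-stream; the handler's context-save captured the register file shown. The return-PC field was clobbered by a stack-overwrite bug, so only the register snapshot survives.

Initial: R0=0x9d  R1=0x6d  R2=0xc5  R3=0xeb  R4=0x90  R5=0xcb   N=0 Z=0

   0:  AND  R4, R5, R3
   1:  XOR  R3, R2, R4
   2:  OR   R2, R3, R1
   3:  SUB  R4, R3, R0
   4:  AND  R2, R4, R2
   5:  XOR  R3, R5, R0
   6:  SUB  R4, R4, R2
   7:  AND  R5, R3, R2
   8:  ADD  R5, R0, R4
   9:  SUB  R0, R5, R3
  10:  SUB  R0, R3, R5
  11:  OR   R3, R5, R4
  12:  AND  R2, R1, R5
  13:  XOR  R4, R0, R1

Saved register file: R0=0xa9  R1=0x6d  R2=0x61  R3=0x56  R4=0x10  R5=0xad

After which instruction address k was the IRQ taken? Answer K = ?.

after  0: R0=0x9d R1=0x6d R2=0xc5 R3=0xeb R4=0xcb R5=0xcb  N=1 Z=0
after  1: R0=0x9d R1=0x6d R2=0xc5 R3=0x0e R4=0xcb R5=0xcb  N=0 Z=0
after  2: R0=0x9d R1=0x6d R2=0x6f R3=0x0e R4=0xcb R5=0xcb  N=0 Z=0
after  3: R0=0x9d R1=0x6d R2=0x6f R3=0x0e R4=0x71 R5=0xcb  N=0 Z=0
after  4: R0=0x9d R1=0x6d R2=0x61 R3=0x0e R4=0x71 R5=0xcb  N=0 Z=0
after  5: R0=0x9d R1=0x6d R2=0x61 R3=0x56 R4=0x71 R5=0xcb  N=0 Z=0
after  6: R0=0x9d R1=0x6d R2=0x61 R3=0x56 R4=0x10 R5=0xcb  N=0 Z=0
after  7: R0=0x9d R1=0x6d R2=0x61 R3=0x56 R4=0x10 R5=0x40  N=0 Z=0
after  8: R0=0x9d R1=0x6d R2=0x61 R3=0x56 R4=0x10 R5=0xad  N=1 Z=0
after  9: R0=0x57 R1=0x6d R2=0x61 R3=0x56 R4=0x10 R5=0xad  N=0 Z=0
after 10: R0=0xa9 R1=0x6d R2=0x61 R3=0x56 R4=0x10 R5=0xad  N=1 Z=0
-- IRQ taken; context saved, return-PC = 11 --

K = 10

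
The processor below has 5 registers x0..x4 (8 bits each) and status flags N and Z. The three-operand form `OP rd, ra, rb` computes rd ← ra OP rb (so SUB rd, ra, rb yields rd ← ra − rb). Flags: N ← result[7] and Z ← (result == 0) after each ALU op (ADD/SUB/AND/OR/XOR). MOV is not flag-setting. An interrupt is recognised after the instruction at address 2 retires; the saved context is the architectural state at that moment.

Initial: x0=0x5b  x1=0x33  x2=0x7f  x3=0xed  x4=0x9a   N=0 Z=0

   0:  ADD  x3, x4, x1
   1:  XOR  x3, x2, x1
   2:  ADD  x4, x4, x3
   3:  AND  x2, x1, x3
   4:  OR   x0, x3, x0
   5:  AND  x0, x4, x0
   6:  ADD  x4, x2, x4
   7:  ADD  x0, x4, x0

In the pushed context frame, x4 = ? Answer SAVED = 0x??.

SAVED = 0xe6

after  0: x0=0x5b x1=0x33 x2=0x7f x3=0xcd x4=0x9a  N=1 Z=0
after  1: x0=0x5b x1=0x33 x2=0x7f x3=0x4c x4=0x9a  N=0 Z=0
after  2: x0=0x5b x1=0x33 x2=0x7f x3=0x4c x4=0xe6  N=1 Z=0
-- IRQ taken; context saved, return-PC = 3 --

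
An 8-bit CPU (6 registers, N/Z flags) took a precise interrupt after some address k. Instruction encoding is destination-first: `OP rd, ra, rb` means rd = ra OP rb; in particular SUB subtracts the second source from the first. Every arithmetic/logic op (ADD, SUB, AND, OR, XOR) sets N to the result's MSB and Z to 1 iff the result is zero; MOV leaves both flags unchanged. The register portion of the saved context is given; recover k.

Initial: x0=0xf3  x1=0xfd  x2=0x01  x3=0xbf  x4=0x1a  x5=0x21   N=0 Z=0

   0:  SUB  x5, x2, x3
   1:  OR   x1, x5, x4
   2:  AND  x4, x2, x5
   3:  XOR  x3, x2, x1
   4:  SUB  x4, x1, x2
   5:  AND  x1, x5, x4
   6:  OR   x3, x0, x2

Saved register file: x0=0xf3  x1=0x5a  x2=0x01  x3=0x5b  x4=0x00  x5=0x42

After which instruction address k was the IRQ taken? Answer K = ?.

K = 3

after  0: x0=0xf3 x1=0xfd x2=0x01 x3=0xbf x4=0x1a x5=0x42  N=0 Z=0
after  1: x0=0xf3 x1=0x5a x2=0x01 x3=0xbf x4=0x1a x5=0x42  N=0 Z=0
after  2: x0=0xf3 x1=0x5a x2=0x01 x3=0xbf x4=0x00 x5=0x42  N=0 Z=1
after  3: x0=0xf3 x1=0x5a x2=0x01 x3=0x5b x4=0x00 x5=0x42  N=0 Z=0
-- IRQ taken; context saved, return-PC = 4 --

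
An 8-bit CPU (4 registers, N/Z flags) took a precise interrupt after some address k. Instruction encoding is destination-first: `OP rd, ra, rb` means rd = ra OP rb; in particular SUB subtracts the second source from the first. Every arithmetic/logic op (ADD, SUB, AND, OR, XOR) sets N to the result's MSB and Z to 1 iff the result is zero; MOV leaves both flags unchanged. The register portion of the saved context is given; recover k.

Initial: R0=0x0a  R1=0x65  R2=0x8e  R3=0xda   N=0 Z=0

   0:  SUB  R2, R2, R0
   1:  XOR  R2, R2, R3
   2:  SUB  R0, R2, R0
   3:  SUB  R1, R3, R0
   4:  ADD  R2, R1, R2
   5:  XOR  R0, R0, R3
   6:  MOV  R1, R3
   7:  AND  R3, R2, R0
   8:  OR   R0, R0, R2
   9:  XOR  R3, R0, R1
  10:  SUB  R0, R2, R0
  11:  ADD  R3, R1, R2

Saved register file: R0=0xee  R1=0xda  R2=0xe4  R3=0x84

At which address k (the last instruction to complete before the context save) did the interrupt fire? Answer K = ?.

after  0: R0=0x0a R1=0x65 R2=0x84 R3=0xda  N=1 Z=0
after  1: R0=0x0a R1=0x65 R2=0x5e R3=0xda  N=0 Z=0
after  2: R0=0x54 R1=0x65 R2=0x5e R3=0xda  N=0 Z=0
after  3: R0=0x54 R1=0x86 R2=0x5e R3=0xda  N=1 Z=0
after  4: R0=0x54 R1=0x86 R2=0xe4 R3=0xda  N=1 Z=0
after  5: R0=0x8e R1=0x86 R2=0xe4 R3=0xda  N=1 Z=0
after  6: R0=0x8e R1=0xda R2=0xe4 R3=0xda  N=1 Z=0
after  7: R0=0x8e R1=0xda R2=0xe4 R3=0x84  N=1 Z=0
after  8: R0=0xee R1=0xda R2=0xe4 R3=0x84  N=1 Z=0
-- IRQ taken; context saved, return-PC = 9 --

K = 8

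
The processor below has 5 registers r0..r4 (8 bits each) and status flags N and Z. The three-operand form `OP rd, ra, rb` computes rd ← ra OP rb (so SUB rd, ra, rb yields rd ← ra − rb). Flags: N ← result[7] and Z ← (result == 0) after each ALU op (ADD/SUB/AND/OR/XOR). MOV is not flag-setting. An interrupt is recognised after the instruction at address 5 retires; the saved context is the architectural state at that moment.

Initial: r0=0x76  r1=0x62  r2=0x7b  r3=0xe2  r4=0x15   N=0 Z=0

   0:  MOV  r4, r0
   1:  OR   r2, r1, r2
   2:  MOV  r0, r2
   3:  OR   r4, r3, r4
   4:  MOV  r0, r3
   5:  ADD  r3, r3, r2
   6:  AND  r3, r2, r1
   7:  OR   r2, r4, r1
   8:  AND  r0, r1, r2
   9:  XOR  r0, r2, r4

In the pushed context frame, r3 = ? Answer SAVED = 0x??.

SAVED = 0x5d

after  0: r0=0x76 r1=0x62 r2=0x7b r3=0xe2 r4=0x76  N=0 Z=0
after  1: r0=0x76 r1=0x62 r2=0x7b r3=0xe2 r4=0x76  N=0 Z=0
after  2: r0=0x7b r1=0x62 r2=0x7b r3=0xe2 r4=0x76  N=0 Z=0
after  3: r0=0x7b r1=0x62 r2=0x7b r3=0xe2 r4=0xf6  N=1 Z=0
after  4: r0=0xe2 r1=0x62 r2=0x7b r3=0xe2 r4=0xf6  N=1 Z=0
after  5: r0=0xe2 r1=0x62 r2=0x7b r3=0x5d r4=0xf6  N=0 Z=0
-- IRQ taken; context saved, return-PC = 6 --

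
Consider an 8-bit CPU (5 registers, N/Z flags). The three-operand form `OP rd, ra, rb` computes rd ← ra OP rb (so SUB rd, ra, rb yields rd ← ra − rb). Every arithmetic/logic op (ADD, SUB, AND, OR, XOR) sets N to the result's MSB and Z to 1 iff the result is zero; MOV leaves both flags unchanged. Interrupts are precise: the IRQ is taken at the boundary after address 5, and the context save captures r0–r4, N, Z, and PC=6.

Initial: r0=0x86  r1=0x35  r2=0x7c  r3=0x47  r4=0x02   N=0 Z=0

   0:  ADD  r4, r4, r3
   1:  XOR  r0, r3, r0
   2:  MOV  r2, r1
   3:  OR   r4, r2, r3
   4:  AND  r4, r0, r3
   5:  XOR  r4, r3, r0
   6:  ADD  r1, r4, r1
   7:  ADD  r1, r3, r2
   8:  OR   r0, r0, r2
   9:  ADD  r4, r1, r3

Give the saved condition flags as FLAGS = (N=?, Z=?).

FLAGS = (N=1, Z=0)

after  0: r0=0x86 r1=0x35 r2=0x7c r3=0x47 r4=0x49  N=0 Z=0
after  1: r0=0xc1 r1=0x35 r2=0x7c r3=0x47 r4=0x49  N=1 Z=0
after  2: r0=0xc1 r1=0x35 r2=0x35 r3=0x47 r4=0x49  N=1 Z=0
after  3: r0=0xc1 r1=0x35 r2=0x35 r3=0x47 r4=0x77  N=0 Z=0
after  4: r0=0xc1 r1=0x35 r2=0x35 r3=0x47 r4=0x41  N=0 Z=0
after  5: r0=0xc1 r1=0x35 r2=0x35 r3=0x47 r4=0x86  N=1 Z=0
-- IRQ taken; context saved, return-PC = 6 --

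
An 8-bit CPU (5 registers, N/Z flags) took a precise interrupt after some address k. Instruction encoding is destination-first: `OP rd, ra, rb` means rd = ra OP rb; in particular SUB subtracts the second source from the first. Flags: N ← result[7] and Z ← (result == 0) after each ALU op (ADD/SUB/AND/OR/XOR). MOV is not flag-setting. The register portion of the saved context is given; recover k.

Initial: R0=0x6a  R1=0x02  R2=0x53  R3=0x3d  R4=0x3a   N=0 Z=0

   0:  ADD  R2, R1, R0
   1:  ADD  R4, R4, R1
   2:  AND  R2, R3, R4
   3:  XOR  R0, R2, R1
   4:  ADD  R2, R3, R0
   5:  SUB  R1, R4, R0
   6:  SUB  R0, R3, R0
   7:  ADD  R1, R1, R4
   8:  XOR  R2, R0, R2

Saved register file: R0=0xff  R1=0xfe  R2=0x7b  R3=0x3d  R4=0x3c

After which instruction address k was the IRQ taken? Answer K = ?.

after  0: R0=0x6a R1=0x02 R2=0x6c R3=0x3d R4=0x3a  N=0 Z=0
after  1: R0=0x6a R1=0x02 R2=0x6c R3=0x3d R4=0x3c  N=0 Z=0
after  2: R0=0x6a R1=0x02 R2=0x3c R3=0x3d R4=0x3c  N=0 Z=0
after  3: R0=0x3e R1=0x02 R2=0x3c R3=0x3d R4=0x3c  N=0 Z=0
after  4: R0=0x3e R1=0x02 R2=0x7b R3=0x3d R4=0x3c  N=0 Z=0
after  5: R0=0x3e R1=0xfe R2=0x7b R3=0x3d R4=0x3c  N=1 Z=0
after  6: R0=0xff R1=0xfe R2=0x7b R3=0x3d R4=0x3c  N=1 Z=0
-- IRQ taken; context saved, return-PC = 7 --

K = 6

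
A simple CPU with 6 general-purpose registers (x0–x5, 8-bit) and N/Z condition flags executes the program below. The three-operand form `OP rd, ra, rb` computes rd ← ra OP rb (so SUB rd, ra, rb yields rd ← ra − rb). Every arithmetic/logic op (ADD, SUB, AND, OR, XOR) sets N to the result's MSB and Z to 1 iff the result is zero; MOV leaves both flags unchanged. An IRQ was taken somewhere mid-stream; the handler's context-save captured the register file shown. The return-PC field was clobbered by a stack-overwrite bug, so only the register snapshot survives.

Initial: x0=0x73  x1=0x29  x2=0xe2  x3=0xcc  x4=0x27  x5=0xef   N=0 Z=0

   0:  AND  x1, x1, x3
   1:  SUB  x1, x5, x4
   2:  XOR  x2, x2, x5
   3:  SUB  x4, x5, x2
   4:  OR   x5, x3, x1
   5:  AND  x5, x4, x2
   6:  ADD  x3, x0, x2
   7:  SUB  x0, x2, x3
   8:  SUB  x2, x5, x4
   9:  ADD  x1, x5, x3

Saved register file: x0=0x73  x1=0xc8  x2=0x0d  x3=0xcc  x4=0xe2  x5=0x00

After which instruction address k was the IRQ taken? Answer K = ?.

after  0: x0=0x73 x1=0x08 x2=0xe2 x3=0xcc x4=0x27 x5=0xef  N=0 Z=0
after  1: x0=0x73 x1=0xc8 x2=0xe2 x3=0xcc x4=0x27 x5=0xef  N=1 Z=0
after  2: x0=0x73 x1=0xc8 x2=0x0d x3=0xcc x4=0x27 x5=0xef  N=0 Z=0
after  3: x0=0x73 x1=0xc8 x2=0x0d x3=0xcc x4=0xe2 x5=0xef  N=1 Z=0
after  4: x0=0x73 x1=0xc8 x2=0x0d x3=0xcc x4=0xe2 x5=0xcc  N=1 Z=0
after  5: x0=0x73 x1=0xc8 x2=0x0d x3=0xcc x4=0xe2 x5=0x00  N=0 Z=1
-- IRQ taken; context saved, return-PC = 6 --

K = 5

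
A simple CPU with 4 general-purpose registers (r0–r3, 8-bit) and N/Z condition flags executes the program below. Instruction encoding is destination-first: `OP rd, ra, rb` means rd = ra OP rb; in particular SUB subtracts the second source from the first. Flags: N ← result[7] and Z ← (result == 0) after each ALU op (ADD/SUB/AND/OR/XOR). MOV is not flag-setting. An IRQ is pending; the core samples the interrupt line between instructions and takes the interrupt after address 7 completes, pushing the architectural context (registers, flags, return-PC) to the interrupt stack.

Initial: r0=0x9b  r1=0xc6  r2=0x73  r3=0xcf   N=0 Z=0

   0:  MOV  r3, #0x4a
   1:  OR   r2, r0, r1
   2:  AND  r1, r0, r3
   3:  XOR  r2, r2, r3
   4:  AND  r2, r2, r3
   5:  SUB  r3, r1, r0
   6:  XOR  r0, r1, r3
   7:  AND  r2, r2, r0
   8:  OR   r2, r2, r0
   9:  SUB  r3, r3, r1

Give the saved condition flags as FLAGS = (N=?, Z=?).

FLAGS = (N=0, Z=1)

after  0: r0=0x9b r1=0xc6 r2=0x73 r3=0x4a  N=0 Z=0
after  1: r0=0x9b r1=0xc6 r2=0xdf r3=0x4a  N=1 Z=0
after  2: r0=0x9b r1=0x0a r2=0xdf r3=0x4a  N=0 Z=0
after  3: r0=0x9b r1=0x0a r2=0x95 r3=0x4a  N=1 Z=0
after  4: r0=0x9b r1=0x0a r2=0x00 r3=0x4a  N=0 Z=1
after  5: r0=0x9b r1=0x0a r2=0x00 r3=0x6f  N=0 Z=0
after  6: r0=0x65 r1=0x0a r2=0x00 r3=0x6f  N=0 Z=0
after  7: r0=0x65 r1=0x0a r2=0x00 r3=0x6f  N=0 Z=1
-- IRQ taken; context saved, return-PC = 8 --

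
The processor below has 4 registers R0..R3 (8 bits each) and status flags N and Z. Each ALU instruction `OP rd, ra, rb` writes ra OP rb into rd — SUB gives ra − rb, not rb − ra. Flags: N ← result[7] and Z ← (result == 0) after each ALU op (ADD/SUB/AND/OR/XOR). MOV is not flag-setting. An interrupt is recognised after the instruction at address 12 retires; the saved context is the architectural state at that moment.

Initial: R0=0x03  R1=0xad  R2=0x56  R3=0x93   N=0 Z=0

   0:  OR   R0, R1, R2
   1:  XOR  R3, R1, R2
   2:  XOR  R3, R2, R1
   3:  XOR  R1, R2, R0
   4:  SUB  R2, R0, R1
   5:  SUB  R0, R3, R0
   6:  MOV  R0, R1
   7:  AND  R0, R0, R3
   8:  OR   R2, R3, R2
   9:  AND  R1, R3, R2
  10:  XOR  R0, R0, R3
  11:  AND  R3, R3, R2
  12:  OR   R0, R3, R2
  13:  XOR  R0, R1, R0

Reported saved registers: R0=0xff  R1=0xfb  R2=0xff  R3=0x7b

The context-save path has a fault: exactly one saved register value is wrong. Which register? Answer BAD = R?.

after  0: R0=0xff R1=0xad R2=0x56 R3=0x93  N=1 Z=0
after  1: R0=0xff R1=0xad R2=0x56 R3=0xfb  N=1 Z=0
after  2: R0=0xff R1=0xad R2=0x56 R3=0xfb  N=1 Z=0
after  3: R0=0xff R1=0xa9 R2=0x56 R3=0xfb  N=1 Z=0
after  4: R0=0xff R1=0xa9 R2=0x56 R3=0xfb  N=0 Z=0
after  5: R0=0xfc R1=0xa9 R2=0x56 R3=0xfb  N=1 Z=0
after  6: R0=0xa9 R1=0xa9 R2=0x56 R3=0xfb  N=1 Z=0
after  7: R0=0xa9 R1=0xa9 R2=0x56 R3=0xfb  N=1 Z=0
after  8: R0=0xa9 R1=0xa9 R2=0xff R3=0xfb  N=1 Z=0
after  9: R0=0xa9 R1=0xfb R2=0xff R3=0xfb  N=1 Z=0
after 10: R0=0x52 R1=0xfb R2=0xff R3=0xfb  N=0 Z=0
after 11: R0=0x52 R1=0xfb R2=0xff R3=0xfb  N=1 Z=0
after 12: R0=0xff R1=0xfb R2=0xff R3=0xfb  N=1 Z=0
-- IRQ taken; context saved, return-PC = 13 --
mismatch: R3: reported 0x7b vs actual 0xfb

BAD = R3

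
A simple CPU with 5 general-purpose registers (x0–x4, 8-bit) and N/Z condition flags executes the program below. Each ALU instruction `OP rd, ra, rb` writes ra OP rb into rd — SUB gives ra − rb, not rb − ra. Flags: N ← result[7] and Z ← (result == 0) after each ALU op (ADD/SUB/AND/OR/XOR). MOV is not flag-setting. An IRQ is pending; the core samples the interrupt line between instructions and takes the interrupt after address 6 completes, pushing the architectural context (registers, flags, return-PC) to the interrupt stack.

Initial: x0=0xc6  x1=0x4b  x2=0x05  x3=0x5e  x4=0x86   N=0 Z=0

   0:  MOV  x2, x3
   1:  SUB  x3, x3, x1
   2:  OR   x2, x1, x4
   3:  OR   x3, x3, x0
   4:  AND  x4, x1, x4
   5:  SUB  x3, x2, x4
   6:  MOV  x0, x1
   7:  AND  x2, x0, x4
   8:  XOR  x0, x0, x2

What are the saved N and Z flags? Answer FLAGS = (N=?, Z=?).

after  0: x0=0xc6 x1=0x4b x2=0x5e x3=0x5e x4=0x86  N=0 Z=0
after  1: x0=0xc6 x1=0x4b x2=0x5e x3=0x13 x4=0x86  N=0 Z=0
after  2: x0=0xc6 x1=0x4b x2=0xcf x3=0x13 x4=0x86  N=1 Z=0
after  3: x0=0xc6 x1=0x4b x2=0xcf x3=0xd7 x4=0x86  N=1 Z=0
after  4: x0=0xc6 x1=0x4b x2=0xcf x3=0xd7 x4=0x02  N=0 Z=0
after  5: x0=0xc6 x1=0x4b x2=0xcf x3=0xcd x4=0x02  N=1 Z=0
after  6: x0=0x4b x1=0x4b x2=0xcf x3=0xcd x4=0x02  N=1 Z=0
-- IRQ taken; context saved, return-PC = 7 --

FLAGS = (N=1, Z=0)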